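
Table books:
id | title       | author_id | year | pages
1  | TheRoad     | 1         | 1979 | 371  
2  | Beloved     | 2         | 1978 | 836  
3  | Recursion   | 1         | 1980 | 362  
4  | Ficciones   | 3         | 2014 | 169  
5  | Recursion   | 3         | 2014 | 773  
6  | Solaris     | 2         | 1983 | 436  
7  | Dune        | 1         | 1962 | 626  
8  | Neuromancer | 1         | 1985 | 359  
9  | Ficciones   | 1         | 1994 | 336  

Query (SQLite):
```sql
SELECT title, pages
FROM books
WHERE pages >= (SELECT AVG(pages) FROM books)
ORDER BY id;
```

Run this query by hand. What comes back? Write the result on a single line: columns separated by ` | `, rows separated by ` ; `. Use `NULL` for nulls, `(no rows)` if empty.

Beloved | 836 ; Recursion | 773 ; Dune | 626

Scalar subquery: AVG(pages) over all books rows = 474.222222 (≈; comparison uses full precision).
Keep rows where pages >= that value.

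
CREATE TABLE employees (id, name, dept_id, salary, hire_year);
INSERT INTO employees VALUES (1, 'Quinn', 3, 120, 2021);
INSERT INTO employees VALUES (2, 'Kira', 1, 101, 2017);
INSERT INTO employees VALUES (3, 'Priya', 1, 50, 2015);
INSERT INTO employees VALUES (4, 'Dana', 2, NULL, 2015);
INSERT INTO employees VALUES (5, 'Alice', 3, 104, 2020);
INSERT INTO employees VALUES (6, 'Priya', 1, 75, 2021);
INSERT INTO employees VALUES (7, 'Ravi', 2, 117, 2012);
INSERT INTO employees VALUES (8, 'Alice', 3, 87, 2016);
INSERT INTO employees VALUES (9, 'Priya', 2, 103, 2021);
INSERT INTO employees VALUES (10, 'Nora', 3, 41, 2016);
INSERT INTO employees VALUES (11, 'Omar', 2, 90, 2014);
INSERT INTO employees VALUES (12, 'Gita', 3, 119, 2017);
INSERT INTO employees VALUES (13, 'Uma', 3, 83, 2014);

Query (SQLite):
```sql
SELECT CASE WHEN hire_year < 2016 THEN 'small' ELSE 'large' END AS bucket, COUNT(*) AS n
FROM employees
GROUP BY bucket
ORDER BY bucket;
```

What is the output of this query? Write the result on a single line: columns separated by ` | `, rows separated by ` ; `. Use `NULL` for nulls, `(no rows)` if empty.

Bucket rows by hire_year < 2016 → 'small' else 'large'; count each bucket.

large | 8 ; small | 5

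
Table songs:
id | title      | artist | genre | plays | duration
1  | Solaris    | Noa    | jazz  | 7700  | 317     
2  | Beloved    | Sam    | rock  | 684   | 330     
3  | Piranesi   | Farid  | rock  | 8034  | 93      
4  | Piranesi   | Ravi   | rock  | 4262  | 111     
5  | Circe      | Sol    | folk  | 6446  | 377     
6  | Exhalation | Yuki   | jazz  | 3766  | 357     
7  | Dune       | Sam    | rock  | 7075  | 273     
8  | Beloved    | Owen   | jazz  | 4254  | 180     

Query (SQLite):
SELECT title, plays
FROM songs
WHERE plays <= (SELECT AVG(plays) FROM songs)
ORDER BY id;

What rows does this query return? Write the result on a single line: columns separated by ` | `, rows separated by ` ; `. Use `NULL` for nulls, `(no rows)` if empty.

Scalar subquery: AVG(plays) over all songs rows = 5277.625.
Keep rows where plays <= that value.

Beloved | 684 ; Piranesi | 4262 ; Exhalation | 3766 ; Beloved | 4254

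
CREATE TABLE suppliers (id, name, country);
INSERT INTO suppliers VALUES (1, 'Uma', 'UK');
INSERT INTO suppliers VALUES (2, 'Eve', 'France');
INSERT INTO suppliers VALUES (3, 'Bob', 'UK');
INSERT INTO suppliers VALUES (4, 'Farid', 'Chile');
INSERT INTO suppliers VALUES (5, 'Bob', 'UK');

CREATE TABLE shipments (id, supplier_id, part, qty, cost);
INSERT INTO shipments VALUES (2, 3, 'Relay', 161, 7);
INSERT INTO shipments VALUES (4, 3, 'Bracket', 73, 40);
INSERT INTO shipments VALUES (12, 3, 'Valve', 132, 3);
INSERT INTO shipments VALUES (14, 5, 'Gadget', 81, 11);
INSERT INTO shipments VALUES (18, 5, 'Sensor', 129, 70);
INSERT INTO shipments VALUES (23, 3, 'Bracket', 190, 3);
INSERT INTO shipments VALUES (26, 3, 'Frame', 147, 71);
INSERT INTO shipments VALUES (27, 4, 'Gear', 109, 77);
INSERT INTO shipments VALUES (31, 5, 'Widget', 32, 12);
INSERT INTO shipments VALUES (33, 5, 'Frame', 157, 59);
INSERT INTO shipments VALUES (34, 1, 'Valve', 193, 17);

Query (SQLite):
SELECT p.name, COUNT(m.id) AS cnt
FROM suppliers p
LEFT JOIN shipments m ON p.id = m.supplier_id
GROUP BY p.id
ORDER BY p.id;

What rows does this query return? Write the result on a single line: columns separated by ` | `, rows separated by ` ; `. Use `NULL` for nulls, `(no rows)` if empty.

Uma | 1 ; Eve | 0 ; Bob | 5 ; Farid | 1 ; Bob | 4

LEFT JOIN keeps every suppliers row; unmatched ones get NULL for shipments columns.
Group by suppliers.id and compute COUNT(m.id). COUNT(col) of an all-NULL group is 0.
  1: ids {34} → COUNT(m.id)=1
  2: ids {—} → COUNT(m.id)=0
  3: ids {2, 4, 12, 23, 26} → COUNT(m.id)=5
  4: ids {27} → COUNT(m.id)=1
  5: ids {14, 18, 31, 33} → COUNT(m.id)=4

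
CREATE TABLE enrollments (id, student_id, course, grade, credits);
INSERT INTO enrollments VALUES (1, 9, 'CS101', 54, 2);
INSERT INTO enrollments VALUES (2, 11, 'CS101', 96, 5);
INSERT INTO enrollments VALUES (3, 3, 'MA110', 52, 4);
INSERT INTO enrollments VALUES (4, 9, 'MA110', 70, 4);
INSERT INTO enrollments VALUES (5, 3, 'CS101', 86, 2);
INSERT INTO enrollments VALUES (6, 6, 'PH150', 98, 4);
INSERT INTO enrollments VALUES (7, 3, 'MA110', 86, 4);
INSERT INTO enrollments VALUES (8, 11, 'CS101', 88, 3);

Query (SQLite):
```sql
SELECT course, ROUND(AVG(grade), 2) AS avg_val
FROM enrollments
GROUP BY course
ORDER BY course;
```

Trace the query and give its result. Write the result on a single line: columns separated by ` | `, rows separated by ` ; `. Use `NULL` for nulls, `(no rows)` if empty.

CS101 | 81 ; MA110 | 69.33 ; PH150 | 98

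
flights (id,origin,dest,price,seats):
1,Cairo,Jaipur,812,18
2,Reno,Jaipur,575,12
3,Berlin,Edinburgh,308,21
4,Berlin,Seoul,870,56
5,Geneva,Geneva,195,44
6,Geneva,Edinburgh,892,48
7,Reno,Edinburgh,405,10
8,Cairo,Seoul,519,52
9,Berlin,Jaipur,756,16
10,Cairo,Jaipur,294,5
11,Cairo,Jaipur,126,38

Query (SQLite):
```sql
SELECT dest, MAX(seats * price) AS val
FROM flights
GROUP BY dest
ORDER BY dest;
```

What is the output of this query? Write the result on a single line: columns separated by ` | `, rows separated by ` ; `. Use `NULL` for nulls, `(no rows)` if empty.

For each row compute seats * price.
Group by dest; take MAX of the expression per group.
  Edinburgh: ids {3, 6, 7} → MAX(seats * price)=42816
  Geneva: ids {5} → MAX(seats * price)=8580
  Jaipur: ids {1, 2, 9, 10, 11} → MAX(seats * price)=14616
  Seoul: ids {4, 8} → MAX(seats * price)=48720

Edinburgh | 42816 ; Geneva | 8580 ; Jaipur | 14616 ; Seoul | 48720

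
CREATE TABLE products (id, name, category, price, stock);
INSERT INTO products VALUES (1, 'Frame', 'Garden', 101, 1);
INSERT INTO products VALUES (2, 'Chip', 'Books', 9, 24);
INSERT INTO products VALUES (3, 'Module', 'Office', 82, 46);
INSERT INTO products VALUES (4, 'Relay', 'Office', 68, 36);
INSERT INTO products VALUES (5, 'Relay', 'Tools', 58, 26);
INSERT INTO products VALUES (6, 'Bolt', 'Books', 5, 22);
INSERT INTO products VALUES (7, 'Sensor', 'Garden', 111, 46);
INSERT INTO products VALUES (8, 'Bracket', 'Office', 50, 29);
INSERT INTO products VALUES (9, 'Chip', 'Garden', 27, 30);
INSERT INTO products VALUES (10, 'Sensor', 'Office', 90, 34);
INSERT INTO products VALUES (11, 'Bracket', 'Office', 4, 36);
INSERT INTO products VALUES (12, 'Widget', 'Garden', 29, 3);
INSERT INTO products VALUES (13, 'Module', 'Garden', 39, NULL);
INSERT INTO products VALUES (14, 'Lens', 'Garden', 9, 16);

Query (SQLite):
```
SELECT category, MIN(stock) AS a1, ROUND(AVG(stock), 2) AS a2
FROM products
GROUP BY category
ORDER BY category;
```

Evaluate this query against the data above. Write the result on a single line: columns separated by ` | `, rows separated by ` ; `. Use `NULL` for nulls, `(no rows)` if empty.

Books | 22 | 23 ; Garden | 1 | 19.2 ; Office | 29 | 36.2 ; Tools | 26 | 26

Group products by category.
Per group compute: MIN(stock), ROUND(AVG(stock), 2).
  Books: ids {2, 6} → MIN(stock)=22, ROUND(AVG(stock), 2)=23
  Garden: ids {1, 7, 9, 12, 13, 14} → MIN(stock)=1, ROUND(AVG(stock), 2)=19.2
  Office: ids {3, 4, 8, 10, 11} → MIN(stock)=29, ROUND(AVG(stock), 2)=36.2
  Tools: ids {5} → MIN(stock)=26, ROUND(AVG(stock), 2)=26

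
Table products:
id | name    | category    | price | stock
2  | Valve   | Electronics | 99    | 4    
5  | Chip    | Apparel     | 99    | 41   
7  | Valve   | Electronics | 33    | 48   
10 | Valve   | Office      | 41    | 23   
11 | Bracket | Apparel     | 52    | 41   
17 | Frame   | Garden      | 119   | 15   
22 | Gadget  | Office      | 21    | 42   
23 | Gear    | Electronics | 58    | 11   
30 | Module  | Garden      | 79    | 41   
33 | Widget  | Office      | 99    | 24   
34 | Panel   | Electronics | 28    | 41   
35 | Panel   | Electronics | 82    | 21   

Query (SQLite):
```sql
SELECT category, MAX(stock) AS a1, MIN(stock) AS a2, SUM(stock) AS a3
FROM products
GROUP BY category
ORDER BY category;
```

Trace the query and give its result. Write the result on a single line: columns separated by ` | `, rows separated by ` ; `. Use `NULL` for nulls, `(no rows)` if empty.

Group products by category.
Per group compute: MAX(stock), MIN(stock), SUM(stock).
  Apparel: ids {5, 11} → MAX(stock)=41, MIN(stock)=41, SUM(stock)=82
  Electronics: ids {2, 7, 23, 34, 35} → MAX(stock)=48, MIN(stock)=4, SUM(stock)=125
  Garden: ids {17, 30} → MAX(stock)=41, MIN(stock)=15, SUM(stock)=56
  Office: ids {10, 22, 33} → MAX(stock)=42, MIN(stock)=23, SUM(stock)=89

Apparel | 41 | 41 | 82 ; Electronics | 48 | 4 | 125 ; Garden | 41 | 15 | 56 ; Office | 42 | 23 | 89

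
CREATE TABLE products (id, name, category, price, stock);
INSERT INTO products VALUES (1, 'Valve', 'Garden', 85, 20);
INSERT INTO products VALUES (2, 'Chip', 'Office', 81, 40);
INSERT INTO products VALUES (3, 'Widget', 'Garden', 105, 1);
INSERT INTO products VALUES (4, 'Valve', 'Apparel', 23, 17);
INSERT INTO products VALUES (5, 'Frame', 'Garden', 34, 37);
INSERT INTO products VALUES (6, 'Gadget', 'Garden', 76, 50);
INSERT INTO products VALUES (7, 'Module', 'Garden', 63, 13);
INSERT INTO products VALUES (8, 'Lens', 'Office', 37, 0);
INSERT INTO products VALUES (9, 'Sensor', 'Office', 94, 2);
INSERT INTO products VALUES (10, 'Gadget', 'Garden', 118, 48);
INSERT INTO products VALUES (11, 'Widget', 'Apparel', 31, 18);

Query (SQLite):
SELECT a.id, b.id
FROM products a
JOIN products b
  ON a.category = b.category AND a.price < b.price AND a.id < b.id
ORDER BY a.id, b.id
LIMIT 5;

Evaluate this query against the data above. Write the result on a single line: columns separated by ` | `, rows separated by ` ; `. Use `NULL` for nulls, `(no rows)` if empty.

1 | 3 ; 1 | 10 ; 2 | 9 ; 3 | 10 ; 4 | 11

Pairs (a,b) with same category, a.price < b.price, a.id < b.id.
category groups: Apparel:{4,11} Garden:{1,3,5,6,7,10} Office:{2,8,9}
Ordered by (a.id, b.id); first 5.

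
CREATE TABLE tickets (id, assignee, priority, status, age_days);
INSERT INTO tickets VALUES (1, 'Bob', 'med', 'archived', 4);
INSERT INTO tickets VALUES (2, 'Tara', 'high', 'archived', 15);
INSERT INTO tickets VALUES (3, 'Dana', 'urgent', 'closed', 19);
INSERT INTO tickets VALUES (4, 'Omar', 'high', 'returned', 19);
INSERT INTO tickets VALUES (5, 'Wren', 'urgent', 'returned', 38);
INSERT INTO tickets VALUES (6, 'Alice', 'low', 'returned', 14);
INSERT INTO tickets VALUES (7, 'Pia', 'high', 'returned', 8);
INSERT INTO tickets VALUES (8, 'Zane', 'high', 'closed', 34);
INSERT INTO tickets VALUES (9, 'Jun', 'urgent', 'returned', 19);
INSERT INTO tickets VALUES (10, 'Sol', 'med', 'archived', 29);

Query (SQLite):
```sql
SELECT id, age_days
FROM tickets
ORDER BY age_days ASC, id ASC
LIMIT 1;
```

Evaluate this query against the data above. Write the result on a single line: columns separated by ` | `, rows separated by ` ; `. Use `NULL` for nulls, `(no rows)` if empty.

1 | 4

Sort by age_days asc, tiebreak id asc: (4, id=1), (8, id=7), (14, id=6), (15, id=2) …. Take first 1.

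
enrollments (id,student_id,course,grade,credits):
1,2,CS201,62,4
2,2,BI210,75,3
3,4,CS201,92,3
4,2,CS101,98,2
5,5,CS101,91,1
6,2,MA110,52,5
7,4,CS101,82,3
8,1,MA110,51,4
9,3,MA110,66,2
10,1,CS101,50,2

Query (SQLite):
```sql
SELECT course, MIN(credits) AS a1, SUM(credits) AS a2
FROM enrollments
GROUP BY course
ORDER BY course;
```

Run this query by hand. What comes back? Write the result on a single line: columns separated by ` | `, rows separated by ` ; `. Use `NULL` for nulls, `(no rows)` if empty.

Group enrollments by course.
Per group compute: MIN(credits), SUM(credits).
  BI210: ids {2} → MIN(credits)=3, SUM(credits)=3
  CS101: ids {4, 5, 7, 10} → MIN(credits)=1, SUM(credits)=8
  CS201: ids {1, 3} → MIN(credits)=3, SUM(credits)=7
  MA110: ids {6, 8, 9} → MIN(credits)=2, SUM(credits)=11

BI210 | 3 | 3 ; CS101 | 1 | 8 ; CS201 | 3 | 7 ; MA110 | 2 | 11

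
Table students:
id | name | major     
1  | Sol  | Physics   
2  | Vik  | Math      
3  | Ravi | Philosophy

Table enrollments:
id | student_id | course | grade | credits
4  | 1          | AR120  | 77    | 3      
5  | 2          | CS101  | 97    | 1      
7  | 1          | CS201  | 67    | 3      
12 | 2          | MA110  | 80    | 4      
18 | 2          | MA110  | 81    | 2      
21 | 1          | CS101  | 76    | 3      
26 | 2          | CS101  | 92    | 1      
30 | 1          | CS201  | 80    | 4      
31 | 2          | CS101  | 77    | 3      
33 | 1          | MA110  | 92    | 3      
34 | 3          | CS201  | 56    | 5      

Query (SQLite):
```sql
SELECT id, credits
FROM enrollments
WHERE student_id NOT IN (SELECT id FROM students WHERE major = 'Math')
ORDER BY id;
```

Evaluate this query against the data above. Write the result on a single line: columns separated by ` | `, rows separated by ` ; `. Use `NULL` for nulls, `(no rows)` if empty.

Inner query: students.id where major = 'Math'.
Outer: keep enrollments rows whose student_id is not in that set.
Inner query → {2}

4 | 3 ; 7 | 3 ; 21 | 3 ; 30 | 4 ; 33 | 3 ; 34 | 5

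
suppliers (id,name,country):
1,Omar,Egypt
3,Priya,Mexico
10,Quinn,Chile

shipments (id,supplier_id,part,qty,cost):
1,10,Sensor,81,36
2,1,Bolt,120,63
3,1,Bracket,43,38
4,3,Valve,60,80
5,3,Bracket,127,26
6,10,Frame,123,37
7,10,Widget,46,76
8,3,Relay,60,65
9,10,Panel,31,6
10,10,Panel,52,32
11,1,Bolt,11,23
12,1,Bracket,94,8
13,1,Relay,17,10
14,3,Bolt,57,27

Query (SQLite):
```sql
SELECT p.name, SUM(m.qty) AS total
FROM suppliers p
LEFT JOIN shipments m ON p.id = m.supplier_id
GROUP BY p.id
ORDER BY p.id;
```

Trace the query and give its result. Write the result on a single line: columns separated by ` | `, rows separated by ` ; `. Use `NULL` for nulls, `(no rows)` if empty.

Omar | 285 ; Priya | 304 ; Quinn | 333

LEFT JOIN keeps every suppliers row; unmatched ones get NULL for shipments columns.
Group by suppliers.id and compute SUM(m.qty). SUM over an all-NULL group is NULL.
  1: ids {2, 3, 11, 12, 13} → SUM(m.qty)=285
  3: ids {4, 5, 8, 14} → SUM(m.qty)=304
  10: ids {1, 6, 7, 9, 10} → SUM(m.qty)=333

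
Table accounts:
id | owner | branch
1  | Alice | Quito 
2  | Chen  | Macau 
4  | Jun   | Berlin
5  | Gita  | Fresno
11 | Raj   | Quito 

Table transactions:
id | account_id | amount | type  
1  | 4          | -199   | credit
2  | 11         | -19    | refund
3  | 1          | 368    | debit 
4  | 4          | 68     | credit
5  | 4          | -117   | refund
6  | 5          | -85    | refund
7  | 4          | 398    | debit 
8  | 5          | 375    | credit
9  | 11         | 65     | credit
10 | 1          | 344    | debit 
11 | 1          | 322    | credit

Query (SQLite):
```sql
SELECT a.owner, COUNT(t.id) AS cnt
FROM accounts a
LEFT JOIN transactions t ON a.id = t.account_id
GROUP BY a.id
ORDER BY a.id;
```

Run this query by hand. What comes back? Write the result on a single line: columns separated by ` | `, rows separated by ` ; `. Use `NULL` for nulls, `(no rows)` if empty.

LEFT JOIN keeps every accounts row; unmatched ones get NULL for transactions columns.
Group by accounts.id and compute COUNT(t.id). COUNT(col) of an all-NULL group is 0.
  1: ids {3, 10, 11} → COUNT(t.id)=3
  2: ids {—} → COUNT(t.id)=0
  4: ids {1, 4, 5, 7} → COUNT(t.id)=4
  5: ids {6, 8} → COUNT(t.id)=2
  11: ids {2, 9} → COUNT(t.id)=2

Alice | 3 ; Chen | 0 ; Jun | 4 ; Gita | 2 ; Raj | 2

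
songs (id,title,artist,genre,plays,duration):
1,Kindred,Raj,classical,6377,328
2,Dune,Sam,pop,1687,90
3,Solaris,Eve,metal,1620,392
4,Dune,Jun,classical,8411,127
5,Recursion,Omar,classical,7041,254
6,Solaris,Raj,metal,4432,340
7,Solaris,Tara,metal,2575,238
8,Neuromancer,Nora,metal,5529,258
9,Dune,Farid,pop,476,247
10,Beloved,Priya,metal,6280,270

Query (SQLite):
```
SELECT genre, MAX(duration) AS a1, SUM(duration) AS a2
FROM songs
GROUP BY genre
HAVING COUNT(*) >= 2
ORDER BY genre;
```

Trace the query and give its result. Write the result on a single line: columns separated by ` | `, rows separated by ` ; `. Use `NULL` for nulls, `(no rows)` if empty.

Group songs by genre.
Per group compute: MAX(duration), SUM(duration).
HAVING: drop groups with fewer than 2 rows.
  classical: ids {1, 4, 5} → MAX(duration)=328, SUM(duration)=709
  metal: ids {3, 6, 7, 8, 10} → MAX(duration)=392, SUM(duration)=1498
  pop: ids {2, 9} → MAX(duration)=247, SUM(duration)=337

classical | 328 | 709 ; metal | 392 | 1498 ; pop | 247 | 337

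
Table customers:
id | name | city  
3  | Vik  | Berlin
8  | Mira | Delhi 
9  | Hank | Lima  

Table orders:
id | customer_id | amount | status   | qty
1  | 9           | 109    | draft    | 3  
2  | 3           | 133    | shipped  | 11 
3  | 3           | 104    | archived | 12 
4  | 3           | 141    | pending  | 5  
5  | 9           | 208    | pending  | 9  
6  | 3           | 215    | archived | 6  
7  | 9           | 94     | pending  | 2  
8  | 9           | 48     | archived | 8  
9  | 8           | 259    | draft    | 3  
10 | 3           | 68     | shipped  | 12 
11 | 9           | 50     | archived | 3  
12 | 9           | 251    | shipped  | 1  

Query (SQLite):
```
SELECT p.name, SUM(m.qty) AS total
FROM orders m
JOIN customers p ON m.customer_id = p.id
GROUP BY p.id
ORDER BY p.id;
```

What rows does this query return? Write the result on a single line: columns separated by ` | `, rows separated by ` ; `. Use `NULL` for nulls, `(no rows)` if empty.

Vik | 46 ; Mira | 3 ; Hank | 26

Join each orders row to its customers via customer_id.
Group joined rows by customers.id; compute SUM(m.qty) per group.
  3: ids {2, 3, 4, 6, 10} → SUM(m.qty)=46
  8: ids {9} → SUM(m.qty)=3
  9: ids {1, 5, 7, 8, 11, 12} → SUM(m.qty)=26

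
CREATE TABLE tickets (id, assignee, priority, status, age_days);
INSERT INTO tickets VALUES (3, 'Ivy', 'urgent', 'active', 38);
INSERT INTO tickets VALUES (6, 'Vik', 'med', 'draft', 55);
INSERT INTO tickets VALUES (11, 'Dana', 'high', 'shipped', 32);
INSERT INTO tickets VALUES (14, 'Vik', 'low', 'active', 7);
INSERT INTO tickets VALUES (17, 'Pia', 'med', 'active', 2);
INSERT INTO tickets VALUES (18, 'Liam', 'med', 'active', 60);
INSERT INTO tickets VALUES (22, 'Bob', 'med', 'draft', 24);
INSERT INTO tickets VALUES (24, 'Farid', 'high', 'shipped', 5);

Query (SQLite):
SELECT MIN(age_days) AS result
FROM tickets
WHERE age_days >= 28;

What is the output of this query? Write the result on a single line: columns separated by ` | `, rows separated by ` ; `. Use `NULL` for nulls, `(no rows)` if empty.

Rows where age_days >= 28 → age_days values: [38, 55, 32, 60].
MIN of non-NULL values = 32.

32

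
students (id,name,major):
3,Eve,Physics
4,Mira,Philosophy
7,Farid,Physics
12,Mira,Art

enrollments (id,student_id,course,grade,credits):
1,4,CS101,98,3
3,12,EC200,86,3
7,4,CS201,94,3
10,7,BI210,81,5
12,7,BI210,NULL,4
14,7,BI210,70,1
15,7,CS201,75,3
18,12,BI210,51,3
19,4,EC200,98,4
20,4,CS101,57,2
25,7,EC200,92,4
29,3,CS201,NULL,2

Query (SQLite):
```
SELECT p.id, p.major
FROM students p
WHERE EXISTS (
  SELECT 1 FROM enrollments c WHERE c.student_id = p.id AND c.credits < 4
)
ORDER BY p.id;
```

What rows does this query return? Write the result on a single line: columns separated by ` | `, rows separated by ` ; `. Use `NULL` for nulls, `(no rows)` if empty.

3 | Physics ; 4 | Philosophy ; 7 | Physics ; 12 | Art

For each students row, check whether any enrollments with matching student_id has credits < 4.
Keep rows where that is true.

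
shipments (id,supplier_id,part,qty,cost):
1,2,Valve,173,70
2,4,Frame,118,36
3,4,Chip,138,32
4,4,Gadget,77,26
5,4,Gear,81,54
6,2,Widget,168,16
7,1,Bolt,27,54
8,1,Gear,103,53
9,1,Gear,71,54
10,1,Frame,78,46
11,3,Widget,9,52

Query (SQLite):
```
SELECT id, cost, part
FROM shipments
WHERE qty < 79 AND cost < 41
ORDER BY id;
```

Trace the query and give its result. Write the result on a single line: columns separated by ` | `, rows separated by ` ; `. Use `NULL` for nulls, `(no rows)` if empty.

qty < 79: ids {4, 7, 9, 10, 11}
cost < 41: ids {2, 3, 4, 6}
Combine with AND.

4 | 26 | Gadget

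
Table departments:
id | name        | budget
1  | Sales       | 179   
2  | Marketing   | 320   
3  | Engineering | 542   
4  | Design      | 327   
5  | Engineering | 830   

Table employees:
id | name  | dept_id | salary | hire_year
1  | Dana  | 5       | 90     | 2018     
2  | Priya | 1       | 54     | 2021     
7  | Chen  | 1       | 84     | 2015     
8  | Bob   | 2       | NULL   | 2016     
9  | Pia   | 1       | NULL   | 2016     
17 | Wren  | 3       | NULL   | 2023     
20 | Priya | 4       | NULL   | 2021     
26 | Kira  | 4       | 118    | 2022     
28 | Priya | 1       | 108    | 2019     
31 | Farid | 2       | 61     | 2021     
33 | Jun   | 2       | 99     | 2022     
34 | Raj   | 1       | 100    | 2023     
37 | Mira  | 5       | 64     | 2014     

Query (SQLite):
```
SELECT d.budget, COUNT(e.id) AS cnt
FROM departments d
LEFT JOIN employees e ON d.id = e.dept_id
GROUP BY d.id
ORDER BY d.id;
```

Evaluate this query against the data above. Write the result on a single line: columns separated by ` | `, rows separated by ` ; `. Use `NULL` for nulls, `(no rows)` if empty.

179 | 5 ; 320 | 3 ; 542 | 1 ; 327 | 2 ; 830 | 2

LEFT JOIN keeps every departments row; unmatched ones get NULL for employees columns.
Group by departments.id and compute COUNT(e.id). COUNT(col) of an all-NULL group is 0.
  1: ids {2, 7, 9, 28, 34} → COUNT(e.id)=5
  2: ids {8, 31, 33} → COUNT(e.id)=3
  3: ids {17} → COUNT(e.id)=1
  4: ids {20, 26} → COUNT(e.id)=2
  5: ids {1, 37} → COUNT(e.id)=2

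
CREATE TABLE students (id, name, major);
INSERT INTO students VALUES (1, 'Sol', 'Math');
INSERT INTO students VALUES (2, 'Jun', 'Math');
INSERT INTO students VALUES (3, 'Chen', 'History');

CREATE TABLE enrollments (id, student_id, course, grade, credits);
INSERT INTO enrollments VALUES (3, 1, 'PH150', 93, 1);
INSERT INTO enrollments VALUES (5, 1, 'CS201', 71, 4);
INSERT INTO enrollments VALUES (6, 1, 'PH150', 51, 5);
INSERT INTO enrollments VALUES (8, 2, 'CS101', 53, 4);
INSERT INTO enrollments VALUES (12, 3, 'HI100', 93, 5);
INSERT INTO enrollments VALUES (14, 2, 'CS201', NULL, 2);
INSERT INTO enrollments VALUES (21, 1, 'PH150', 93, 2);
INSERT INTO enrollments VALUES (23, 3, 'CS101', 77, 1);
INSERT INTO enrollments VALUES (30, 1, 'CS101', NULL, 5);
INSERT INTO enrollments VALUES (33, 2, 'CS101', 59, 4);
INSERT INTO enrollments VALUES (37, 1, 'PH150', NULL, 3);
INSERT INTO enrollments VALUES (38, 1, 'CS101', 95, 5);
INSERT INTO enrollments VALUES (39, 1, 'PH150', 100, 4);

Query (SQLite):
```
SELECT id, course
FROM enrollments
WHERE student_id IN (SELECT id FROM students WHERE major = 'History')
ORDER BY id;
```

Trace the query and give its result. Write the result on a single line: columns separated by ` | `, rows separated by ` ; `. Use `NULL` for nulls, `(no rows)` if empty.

12 | HI100 ; 23 | CS101

Inner query: students.id where major = 'History'.
Outer: keep enrollments rows whose student_id is in that set.
Inner query → {3}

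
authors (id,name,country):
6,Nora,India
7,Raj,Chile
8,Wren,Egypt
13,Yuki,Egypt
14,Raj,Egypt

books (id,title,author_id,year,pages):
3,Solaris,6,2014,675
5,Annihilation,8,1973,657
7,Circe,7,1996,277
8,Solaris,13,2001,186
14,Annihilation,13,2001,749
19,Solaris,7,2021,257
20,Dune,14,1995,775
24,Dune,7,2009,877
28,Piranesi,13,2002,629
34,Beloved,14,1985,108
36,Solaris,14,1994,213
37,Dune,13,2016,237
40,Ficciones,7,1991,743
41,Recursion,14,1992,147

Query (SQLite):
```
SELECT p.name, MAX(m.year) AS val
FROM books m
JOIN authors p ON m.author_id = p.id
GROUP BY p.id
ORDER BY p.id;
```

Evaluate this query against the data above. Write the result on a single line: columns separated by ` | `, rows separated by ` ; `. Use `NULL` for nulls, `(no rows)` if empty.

Nora | 2014 ; Raj | 2021 ; Wren | 1973 ; Yuki | 2016 ; Raj | 1995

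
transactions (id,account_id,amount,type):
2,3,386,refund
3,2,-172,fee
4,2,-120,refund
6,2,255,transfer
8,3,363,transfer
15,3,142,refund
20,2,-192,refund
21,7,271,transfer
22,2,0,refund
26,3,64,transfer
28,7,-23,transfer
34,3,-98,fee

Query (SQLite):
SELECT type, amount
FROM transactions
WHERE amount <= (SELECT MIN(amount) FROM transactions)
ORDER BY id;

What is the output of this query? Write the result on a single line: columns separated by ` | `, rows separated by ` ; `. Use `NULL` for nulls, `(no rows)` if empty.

refund | -192

Scalar subquery: MIN(amount) over all transactions rows = -192.
Keep rows where amount <= that value.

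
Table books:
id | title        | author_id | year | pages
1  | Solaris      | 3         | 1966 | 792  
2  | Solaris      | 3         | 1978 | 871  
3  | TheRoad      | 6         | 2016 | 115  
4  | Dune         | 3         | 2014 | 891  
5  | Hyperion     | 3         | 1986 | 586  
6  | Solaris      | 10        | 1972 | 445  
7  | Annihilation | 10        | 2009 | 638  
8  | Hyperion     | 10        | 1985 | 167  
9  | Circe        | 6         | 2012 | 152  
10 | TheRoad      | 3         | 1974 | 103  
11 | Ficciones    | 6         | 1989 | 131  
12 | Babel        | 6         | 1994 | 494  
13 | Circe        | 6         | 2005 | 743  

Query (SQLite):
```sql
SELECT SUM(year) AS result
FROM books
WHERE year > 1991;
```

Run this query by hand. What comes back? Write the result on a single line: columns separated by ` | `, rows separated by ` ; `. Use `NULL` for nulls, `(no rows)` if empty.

Rows where year > 1991 → year values: [2016, 2014, 2009, 2012, 1994, 2005].
SUM of non-NULL values = 12050.

12050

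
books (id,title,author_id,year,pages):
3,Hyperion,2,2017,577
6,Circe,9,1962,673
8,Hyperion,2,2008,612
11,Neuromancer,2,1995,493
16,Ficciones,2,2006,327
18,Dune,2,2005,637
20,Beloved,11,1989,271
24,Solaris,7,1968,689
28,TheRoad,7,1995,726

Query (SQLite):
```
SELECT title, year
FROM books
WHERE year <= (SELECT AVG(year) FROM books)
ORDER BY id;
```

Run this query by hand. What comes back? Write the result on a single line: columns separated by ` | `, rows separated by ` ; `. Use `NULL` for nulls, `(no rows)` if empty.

Circe | 1962 ; Beloved | 1989 ; Solaris | 1968

Scalar subquery: AVG(year) over all books rows = 1993.888889 (≈; comparison uses full precision).
Keep rows where year <= that value.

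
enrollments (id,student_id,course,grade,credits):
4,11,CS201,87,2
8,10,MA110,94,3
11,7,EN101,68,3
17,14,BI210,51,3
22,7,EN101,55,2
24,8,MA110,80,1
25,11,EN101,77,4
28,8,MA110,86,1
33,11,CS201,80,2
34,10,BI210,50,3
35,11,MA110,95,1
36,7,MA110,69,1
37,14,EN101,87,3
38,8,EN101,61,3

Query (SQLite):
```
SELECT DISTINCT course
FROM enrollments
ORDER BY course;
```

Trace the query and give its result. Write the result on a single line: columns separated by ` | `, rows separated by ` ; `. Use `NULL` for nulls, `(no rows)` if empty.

BI210 ; CS201 ; EN101 ; MA110

Collect distinct course values from enrollments.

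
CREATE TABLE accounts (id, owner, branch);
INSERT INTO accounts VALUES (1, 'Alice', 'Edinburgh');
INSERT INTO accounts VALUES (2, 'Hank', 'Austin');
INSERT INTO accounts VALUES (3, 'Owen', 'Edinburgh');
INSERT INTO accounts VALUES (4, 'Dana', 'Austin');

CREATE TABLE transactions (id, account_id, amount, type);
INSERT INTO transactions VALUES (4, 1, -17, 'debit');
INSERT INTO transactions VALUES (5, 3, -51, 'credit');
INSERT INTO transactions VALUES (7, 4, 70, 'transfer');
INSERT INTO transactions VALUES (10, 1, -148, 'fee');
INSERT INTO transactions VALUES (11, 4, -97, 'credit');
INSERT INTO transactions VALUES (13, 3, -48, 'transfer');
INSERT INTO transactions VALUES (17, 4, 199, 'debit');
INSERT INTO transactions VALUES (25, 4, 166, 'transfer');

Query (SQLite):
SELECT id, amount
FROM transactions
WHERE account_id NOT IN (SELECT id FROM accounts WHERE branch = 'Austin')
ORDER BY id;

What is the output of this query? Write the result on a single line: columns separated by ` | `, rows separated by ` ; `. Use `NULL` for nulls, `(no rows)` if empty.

4 | -17 ; 5 | -51 ; 10 | -148 ; 13 | -48

Inner query: accounts.id where branch = 'Austin'.
Outer: keep transactions rows whose account_id is not in that set.
Inner query → {2, 4}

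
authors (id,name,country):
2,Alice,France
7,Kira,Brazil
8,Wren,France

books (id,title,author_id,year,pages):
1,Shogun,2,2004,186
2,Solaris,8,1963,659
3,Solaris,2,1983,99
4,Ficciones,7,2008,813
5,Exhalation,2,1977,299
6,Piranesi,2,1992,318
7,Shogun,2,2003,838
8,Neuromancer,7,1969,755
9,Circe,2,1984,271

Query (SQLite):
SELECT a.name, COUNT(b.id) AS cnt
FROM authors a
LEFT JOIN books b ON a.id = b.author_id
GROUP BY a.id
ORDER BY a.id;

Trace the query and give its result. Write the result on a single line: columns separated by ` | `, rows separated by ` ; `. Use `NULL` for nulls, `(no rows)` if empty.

Alice | 6 ; Kira | 2 ; Wren | 1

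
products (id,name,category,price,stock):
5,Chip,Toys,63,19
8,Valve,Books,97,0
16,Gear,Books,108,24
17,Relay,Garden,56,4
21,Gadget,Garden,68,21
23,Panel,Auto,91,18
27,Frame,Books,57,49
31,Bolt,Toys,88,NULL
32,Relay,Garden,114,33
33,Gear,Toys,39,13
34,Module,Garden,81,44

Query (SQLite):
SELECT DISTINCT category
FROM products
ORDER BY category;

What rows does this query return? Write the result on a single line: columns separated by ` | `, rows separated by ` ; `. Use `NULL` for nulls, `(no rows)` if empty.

Collect distinct category values from products.

Auto ; Books ; Garden ; Toys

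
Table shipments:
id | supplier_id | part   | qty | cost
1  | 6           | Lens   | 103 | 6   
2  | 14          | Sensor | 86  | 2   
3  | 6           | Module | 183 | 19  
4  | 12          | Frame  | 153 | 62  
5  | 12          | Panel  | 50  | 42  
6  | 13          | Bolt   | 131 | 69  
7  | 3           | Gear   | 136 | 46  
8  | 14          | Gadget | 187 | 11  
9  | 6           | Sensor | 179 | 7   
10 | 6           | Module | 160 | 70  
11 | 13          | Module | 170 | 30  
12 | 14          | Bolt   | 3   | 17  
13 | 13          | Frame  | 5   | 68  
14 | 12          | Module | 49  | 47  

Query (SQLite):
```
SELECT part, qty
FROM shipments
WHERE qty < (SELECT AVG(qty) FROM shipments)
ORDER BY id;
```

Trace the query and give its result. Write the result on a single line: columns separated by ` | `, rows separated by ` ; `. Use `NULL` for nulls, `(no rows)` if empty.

Lens | 103 ; Sensor | 86 ; Panel | 50 ; Bolt | 3 ; Frame | 5 ; Module | 49

Scalar subquery: AVG(qty) over all shipments rows = 113.928571 (≈; comparison uses full precision).
Keep rows where qty < that value.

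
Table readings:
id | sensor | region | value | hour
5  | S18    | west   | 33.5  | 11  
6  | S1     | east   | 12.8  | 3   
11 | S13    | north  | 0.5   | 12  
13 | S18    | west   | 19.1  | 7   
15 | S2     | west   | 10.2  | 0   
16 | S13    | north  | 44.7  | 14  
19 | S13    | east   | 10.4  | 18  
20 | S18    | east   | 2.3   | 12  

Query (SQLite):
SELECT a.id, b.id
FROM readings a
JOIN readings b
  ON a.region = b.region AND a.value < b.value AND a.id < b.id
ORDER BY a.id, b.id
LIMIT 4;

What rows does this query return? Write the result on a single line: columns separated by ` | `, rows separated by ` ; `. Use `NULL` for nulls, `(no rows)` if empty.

11 | 16

Pairs (a,b) with same region, a.value < b.value, a.id < b.id.
region groups: east:{6,19,20} north:{11,16} west:{5,13,15}
Ordered by (a.id, b.id); first 4.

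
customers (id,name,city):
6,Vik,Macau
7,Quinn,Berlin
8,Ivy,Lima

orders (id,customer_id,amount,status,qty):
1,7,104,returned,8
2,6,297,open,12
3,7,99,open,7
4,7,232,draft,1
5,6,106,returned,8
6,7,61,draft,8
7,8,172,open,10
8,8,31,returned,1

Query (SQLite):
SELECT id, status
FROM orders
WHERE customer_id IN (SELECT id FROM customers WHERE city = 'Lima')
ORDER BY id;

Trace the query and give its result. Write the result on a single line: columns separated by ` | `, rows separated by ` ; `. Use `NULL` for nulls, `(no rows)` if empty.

Inner query: customers.id where city = 'Lima'.
Outer: keep orders rows whose customer_id is in that set.
Inner query → {8}

7 | open ; 8 | returned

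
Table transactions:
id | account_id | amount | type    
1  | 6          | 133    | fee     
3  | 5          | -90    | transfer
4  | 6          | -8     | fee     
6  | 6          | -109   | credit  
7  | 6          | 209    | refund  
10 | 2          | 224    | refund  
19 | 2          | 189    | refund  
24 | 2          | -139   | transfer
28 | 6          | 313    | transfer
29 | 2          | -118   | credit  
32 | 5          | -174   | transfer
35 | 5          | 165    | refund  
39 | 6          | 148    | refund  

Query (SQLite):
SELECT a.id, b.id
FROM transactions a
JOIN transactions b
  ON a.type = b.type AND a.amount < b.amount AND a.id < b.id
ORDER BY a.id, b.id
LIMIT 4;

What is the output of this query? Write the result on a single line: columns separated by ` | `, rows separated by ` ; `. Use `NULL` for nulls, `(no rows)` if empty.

Pairs (a,b) with same type, a.amount < b.amount, a.id < b.id.
type groups: credit:{6,29} fee:{1,4} refund:{7,10,19,35,39} transfer:{3,24,28,32}
Ordered by (a.id, b.id); first 4.

3 | 28 ; 7 | 10 ; 24 | 28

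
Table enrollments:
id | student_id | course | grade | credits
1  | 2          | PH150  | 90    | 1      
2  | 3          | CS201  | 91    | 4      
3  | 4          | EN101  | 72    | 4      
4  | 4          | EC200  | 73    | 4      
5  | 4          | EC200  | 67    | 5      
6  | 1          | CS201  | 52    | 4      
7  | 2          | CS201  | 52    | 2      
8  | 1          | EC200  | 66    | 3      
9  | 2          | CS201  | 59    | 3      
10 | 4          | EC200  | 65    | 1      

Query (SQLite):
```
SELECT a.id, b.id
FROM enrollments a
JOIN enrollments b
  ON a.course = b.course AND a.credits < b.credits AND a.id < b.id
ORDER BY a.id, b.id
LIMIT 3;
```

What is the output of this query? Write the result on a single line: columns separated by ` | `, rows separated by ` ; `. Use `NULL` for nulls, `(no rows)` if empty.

4 | 5 ; 7 | 9

Pairs (a,b) with same course, a.credits < b.credits, a.id < b.id.
course groups: CS201:{2,6,7,9} EC200:{4,5,8,10} EN101:{3} PH150:{1}
Ordered by (a.id, b.id); first 3.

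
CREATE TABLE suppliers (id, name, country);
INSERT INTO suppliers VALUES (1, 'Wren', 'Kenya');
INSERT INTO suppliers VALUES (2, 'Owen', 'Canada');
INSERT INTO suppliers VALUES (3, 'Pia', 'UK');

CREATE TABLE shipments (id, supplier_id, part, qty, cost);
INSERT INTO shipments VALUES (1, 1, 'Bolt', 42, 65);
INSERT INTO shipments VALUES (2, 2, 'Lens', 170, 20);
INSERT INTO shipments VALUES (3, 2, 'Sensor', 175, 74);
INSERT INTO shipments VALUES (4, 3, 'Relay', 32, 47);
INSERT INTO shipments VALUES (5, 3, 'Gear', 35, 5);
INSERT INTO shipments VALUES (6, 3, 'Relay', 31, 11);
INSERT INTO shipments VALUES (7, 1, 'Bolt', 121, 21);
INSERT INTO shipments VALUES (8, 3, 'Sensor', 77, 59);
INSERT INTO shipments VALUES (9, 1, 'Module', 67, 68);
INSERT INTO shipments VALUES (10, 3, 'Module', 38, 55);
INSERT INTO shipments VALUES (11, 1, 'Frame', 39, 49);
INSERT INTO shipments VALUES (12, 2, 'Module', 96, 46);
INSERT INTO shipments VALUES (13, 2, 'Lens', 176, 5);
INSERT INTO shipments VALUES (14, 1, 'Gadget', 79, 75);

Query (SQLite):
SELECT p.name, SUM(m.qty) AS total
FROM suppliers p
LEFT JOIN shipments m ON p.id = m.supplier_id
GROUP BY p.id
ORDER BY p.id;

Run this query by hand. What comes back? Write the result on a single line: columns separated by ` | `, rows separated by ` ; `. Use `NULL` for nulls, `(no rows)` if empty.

LEFT JOIN keeps every suppliers row; unmatched ones get NULL for shipments columns.
Group by suppliers.id and compute SUM(m.qty). SUM over an all-NULL group is NULL.
  1: ids {1, 7, 9, 11, 14} → SUM(m.qty)=348
  2: ids {2, 3, 12, 13} → SUM(m.qty)=617
  3: ids {4, 5, 6, 8, 10} → SUM(m.qty)=213

Wren | 348 ; Owen | 617 ; Pia | 213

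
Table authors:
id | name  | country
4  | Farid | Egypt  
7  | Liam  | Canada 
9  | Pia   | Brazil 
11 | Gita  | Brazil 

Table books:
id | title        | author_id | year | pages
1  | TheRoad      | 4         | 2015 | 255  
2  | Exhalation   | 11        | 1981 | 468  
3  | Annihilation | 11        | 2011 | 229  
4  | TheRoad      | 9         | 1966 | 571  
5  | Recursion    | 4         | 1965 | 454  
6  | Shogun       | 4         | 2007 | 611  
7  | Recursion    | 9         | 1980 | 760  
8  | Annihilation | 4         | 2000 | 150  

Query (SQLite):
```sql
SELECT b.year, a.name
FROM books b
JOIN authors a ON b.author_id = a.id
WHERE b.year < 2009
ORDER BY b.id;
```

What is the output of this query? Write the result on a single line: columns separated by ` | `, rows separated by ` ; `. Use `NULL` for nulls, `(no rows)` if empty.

Each books row matches the authors row where author_id = authors.id.
Then keep rows with b.year < 2009.

1981 | Gita ; 1966 | Pia ; 1965 | Farid ; 2007 | Farid ; 1980 | Pia ; 2000 | Farid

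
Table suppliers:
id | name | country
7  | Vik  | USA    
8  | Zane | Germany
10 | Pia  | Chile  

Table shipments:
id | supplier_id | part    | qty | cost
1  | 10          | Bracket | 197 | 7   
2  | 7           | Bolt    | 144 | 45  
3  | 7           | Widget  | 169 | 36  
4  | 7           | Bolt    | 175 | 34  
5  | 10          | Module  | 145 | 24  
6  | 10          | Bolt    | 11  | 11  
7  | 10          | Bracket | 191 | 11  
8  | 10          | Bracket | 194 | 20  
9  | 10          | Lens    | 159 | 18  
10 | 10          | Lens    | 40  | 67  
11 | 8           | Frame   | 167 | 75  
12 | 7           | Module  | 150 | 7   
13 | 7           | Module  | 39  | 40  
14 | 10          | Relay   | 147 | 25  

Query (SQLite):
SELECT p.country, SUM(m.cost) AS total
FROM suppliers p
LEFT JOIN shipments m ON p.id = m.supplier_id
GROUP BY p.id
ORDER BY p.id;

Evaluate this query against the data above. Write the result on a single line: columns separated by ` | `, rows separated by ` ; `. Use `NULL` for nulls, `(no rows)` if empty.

LEFT JOIN keeps every suppliers row; unmatched ones get NULL for shipments columns.
Group by suppliers.id and compute SUM(m.cost). SUM over an all-NULL group is NULL.
  7: ids {2, 3, 4, 12, 13} → SUM(m.cost)=162
  8: ids {11} → SUM(m.cost)=75
  10: ids {1, 5, 6, 7, 8, 9, 10, 14} → SUM(m.cost)=183

USA | 162 ; Germany | 75 ; Chile | 183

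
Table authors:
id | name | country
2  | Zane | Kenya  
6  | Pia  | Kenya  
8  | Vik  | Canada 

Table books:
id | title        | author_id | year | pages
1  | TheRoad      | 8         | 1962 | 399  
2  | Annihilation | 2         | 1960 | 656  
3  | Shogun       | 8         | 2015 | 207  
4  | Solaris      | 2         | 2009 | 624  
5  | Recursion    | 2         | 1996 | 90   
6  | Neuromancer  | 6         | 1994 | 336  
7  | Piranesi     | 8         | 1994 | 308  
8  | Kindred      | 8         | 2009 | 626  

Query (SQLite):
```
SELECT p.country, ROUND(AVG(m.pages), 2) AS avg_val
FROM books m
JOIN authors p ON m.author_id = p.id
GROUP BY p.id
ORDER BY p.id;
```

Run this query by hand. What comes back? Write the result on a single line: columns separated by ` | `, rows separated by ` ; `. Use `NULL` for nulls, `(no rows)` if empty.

Join each books row to its authors via author_id.
Group joined rows by authors.id; compute ROUND(AVG(m.pages), 2) per group.
  2: ids {2, 4, 5} → ROUND(AVG(m.pages), 2)=456.67
  6: ids {6} → ROUND(AVG(m.pages), 2)=336
  8: ids {1, 3, 7, 8} → ROUND(AVG(m.pages), 2)=385

Kenya | 456.67 ; Kenya | 336 ; Canada | 385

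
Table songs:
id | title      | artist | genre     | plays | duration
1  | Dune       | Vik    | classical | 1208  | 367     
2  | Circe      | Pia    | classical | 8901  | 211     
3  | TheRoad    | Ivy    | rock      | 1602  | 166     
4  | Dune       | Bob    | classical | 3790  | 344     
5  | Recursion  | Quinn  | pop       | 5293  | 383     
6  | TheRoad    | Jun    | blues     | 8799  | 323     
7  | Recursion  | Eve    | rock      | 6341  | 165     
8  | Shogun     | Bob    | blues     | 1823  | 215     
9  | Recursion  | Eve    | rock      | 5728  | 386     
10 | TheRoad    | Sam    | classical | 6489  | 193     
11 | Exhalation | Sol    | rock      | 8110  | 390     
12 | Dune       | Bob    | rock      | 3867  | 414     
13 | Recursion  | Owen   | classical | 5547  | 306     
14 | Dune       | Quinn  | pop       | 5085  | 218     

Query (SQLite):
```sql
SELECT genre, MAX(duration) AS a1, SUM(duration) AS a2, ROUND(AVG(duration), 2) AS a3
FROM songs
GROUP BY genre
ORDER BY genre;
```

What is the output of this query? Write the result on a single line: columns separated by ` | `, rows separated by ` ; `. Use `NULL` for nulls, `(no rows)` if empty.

Group songs by genre.
Per group compute: MAX(duration), SUM(duration), ROUND(AVG(duration), 2).
  blues: ids {6, 8} → MAX(duration)=323, SUM(duration)=538, ROUND(AVG(duration), 2)=269
  classical: ids {1, 2, 4, 10, 13} → MAX(duration)=367, SUM(duration)=1421, ROUND(AVG(duration), 2)=284.2
  pop: ids {5, 14} → MAX(duration)=383, SUM(duration)=601, ROUND(AVG(duration), 2)=300.5
  rock: ids {3, 7, 9, 11, 12} → MAX(duration)=414, SUM(duration)=1521, ROUND(AVG(duration), 2)=304.2

blues | 323 | 538 | 269 ; classical | 367 | 1421 | 284.2 ; pop | 383 | 601 | 300.5 ; rock | 414 | 1521 | 304.2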